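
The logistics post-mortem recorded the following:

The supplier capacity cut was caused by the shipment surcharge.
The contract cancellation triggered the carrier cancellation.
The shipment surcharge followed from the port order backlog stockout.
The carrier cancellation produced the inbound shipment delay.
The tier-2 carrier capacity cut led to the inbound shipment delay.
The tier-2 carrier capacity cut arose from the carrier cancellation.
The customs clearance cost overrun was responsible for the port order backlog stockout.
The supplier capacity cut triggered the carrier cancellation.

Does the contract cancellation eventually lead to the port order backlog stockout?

No

The contract cancellation leads to the carrier cancellation, the tier-2 carrier capacity cut, the inbound shipment delay; the port order backlog stockout is not among them.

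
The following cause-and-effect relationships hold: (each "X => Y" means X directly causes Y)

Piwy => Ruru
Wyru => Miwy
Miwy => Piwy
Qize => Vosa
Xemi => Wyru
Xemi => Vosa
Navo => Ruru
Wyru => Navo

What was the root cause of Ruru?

Xemi

Tracing upstream from Ruru: Ruru ← Navo ← Wyru ← Xemi.
Xemi has no stated cause, so it is the root.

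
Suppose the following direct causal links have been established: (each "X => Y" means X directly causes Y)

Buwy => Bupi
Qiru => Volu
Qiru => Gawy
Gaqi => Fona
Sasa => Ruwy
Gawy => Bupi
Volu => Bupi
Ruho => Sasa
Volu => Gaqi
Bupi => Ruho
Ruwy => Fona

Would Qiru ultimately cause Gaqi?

There is a causal chain: Qiru → Volu → Gaqi.

Yes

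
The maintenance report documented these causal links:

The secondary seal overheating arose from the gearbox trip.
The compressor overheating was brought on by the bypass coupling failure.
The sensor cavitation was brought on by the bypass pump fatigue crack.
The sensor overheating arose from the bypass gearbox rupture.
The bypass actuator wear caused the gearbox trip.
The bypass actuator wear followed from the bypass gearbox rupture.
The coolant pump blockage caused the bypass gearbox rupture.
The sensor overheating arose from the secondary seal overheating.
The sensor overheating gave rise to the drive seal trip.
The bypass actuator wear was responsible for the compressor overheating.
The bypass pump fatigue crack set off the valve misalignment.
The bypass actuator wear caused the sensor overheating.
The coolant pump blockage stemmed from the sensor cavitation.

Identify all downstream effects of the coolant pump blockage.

the bypass actuator wear, the bypass gearbox rupture, the compressor overheating, the drive seal trip, the gearbox trip, the secondary seal overheating, the sensor overheating

Direct effects: the bypass gearbox rupture.
2 steps out: the bypass actuator wear, the sensor overheating.
3 steps out: the gearbox trip, the drive seal trip, the compressor overheating.
4 steps out: the secondary seal overheating.
Not reachable from it: the bypass pump fatigue crack, the sensor cavitation, the valve misalignment, the bypass coupling failure.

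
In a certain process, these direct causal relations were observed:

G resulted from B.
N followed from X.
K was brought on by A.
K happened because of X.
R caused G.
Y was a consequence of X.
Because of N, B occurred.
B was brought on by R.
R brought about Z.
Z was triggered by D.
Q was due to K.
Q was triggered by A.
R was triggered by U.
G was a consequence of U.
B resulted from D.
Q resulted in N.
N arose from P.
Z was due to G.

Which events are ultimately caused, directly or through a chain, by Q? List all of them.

B, G, N, Z

Direct effects: N.
2 steps out: B.
3 steps out: G.
4 steps out: Z.
Not reachable from it: A, P, X, Y, U, K, D, R.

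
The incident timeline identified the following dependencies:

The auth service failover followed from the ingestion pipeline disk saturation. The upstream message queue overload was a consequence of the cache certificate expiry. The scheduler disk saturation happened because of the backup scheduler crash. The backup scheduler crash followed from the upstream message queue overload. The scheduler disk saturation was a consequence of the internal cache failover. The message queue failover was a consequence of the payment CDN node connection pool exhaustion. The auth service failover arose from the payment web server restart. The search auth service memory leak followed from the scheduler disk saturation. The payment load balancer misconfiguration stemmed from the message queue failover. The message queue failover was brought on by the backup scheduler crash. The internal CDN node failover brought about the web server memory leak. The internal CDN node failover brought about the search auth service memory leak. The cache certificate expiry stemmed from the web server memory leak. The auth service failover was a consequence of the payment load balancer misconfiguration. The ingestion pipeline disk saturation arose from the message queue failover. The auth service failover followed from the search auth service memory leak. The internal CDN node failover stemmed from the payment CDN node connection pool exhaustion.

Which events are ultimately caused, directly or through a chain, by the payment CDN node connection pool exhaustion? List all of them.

Direct effects: the internal CDN node failover, the message queue failover.
2 steps out: the web server memory leak, the payment load balancer misconfiguration, the ingestion pipeline disk saturation, the search auth service memory leak.
3 steps out: the cache certificate expiry, the auth service failover.
4 steps out: the upstream message queue overload.
5 steps out: the backup scheduler crash.
6 steps out: the scheduler disk saturation.
Not reachable from it: the payment web server restart, the internal cache failover.

the auth service failover, the backup scheduler crash, the cache certificate expiry, the ingestion pipeline disk saturation, the internal CDN node failover, the message queue failover, the payment load balancer misconfiguration, the scheduler disk saturation, the search auth service memory leak, the upstream message queue overload, the web server memory leak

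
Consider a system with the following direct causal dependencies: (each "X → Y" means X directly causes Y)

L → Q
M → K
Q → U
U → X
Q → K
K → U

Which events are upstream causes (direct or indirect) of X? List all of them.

Immediate cause of X: U.
Further upstream: L, Q, K, M.

K, L, M, Q, U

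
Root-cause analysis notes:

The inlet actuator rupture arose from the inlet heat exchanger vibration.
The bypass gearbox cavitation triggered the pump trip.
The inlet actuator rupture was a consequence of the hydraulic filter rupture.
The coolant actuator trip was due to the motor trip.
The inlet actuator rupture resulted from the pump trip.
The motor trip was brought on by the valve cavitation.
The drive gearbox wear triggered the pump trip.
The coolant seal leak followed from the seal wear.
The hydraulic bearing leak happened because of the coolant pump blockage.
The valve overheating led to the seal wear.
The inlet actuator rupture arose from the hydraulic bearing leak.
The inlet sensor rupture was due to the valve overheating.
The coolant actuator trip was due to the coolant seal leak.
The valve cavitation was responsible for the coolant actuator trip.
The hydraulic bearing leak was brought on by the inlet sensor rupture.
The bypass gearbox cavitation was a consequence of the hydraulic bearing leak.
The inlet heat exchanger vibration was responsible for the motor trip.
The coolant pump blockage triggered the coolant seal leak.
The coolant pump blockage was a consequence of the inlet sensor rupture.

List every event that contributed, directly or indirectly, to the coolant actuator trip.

the coolant pump blockage, the coolant seal leak, the inlet heat exchanger vibration, the inlet sensor rupture, the motor trip, the seal wear, the valve cavitation, the valve overheating

Immediate causes of the coolant actuator trip: the coolant seal leak, the valve cavitation, the motor trip.
Further upstream: the valve overheating, the inlet sensor rupture, the seal wear, the coolant pump blockage, the inlet heat exchanger vibration.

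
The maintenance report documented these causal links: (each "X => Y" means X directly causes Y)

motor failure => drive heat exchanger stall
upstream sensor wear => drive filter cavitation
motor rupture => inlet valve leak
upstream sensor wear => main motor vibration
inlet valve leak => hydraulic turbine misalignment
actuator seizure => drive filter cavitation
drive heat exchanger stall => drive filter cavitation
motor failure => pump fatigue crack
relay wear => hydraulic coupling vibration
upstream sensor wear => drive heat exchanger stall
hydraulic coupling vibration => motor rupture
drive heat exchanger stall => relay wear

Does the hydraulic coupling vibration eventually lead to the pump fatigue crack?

No

The hydraulic coupling vibration leads to the motor rupture, the inlet valve leak, the hydraulic turbine misalignment; the pump fatigue crack is not among them.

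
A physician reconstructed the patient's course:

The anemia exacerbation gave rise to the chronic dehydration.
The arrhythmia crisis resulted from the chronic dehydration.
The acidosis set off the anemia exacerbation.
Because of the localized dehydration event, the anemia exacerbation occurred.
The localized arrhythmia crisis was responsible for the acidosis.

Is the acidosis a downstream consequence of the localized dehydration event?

No

The localized dehydration event leads to the anemia exacerbation, the chronic dehydration, the arrhythmia crisis; the acidosis is not among them.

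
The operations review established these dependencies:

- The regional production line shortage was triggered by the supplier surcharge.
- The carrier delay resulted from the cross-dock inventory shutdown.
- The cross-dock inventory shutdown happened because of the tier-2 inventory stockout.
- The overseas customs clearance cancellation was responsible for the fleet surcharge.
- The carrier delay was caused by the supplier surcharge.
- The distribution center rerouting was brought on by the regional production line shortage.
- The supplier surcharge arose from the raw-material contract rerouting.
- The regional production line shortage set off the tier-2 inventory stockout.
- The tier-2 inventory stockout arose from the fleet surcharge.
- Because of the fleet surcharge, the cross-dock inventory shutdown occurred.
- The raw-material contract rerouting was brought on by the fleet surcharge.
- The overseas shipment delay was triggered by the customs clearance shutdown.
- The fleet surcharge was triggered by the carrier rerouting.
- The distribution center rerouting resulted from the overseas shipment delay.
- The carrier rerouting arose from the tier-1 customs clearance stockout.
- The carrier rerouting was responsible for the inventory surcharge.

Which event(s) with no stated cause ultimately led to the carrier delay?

Tracing upstream from the carrier delay: the carrier delay ← the cross-dock inventory shutdown ← the fleet surcharge ← the overseas customs clearance cancellation.
A separate upstream branch: the carrier delay ← the cross-dock inventory shutdown ← the fleet surcharge ← the carrier rerouting ← the tier-1 customs clearance stockout.
Each of those chain origins has no stated cause.

the overseas customs clearance cancellation, the tier-1 customs clearance stockout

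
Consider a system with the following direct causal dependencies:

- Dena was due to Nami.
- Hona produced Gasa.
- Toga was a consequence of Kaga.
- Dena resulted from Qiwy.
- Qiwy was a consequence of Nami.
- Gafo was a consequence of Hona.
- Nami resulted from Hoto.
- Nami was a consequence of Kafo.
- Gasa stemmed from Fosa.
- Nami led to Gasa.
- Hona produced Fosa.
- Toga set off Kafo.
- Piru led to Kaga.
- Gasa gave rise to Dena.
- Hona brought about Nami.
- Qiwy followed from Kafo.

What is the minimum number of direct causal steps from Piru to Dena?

Shortest chain: Piru → Kaga → Toga → Kafo → Nami → Dena.

5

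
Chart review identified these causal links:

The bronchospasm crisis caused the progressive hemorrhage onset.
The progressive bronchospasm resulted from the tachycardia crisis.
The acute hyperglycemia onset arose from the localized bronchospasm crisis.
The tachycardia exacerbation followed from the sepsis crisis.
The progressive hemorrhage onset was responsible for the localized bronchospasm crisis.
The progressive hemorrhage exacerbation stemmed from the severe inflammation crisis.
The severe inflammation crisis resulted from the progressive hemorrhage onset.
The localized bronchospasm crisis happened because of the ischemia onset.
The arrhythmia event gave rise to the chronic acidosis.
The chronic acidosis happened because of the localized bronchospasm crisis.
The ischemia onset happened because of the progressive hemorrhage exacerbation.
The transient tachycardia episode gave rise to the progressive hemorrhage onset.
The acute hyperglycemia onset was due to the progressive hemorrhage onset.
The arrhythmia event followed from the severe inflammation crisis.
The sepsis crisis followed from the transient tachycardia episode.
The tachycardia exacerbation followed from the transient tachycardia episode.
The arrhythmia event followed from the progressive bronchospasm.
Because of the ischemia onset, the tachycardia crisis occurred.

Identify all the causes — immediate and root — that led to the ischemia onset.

the bronchospasm crisis, the progressive hemorrhage exacerbation, the progressive hemorrhage onset, the severe inflammation crisis, the transient tachycardia episode

Immediate cause of the ischemia onset: the progressive hemorrhage exacerbation.
Further upstream: the transient tachycardia episode, the progressive hemorrhage onset, the severe inflammation crisis, the bronchospasm crisis.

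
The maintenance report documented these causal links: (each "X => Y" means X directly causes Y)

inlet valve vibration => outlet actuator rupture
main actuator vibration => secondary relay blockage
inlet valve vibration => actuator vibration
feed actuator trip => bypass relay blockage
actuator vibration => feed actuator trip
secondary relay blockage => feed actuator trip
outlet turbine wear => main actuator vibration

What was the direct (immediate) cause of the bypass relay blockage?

Upstream contributors include the inlet valve vibration, the actuator vibration, the outlet turbine wear, the main actuator vibration, the secondary relay blockage, but only the feed actuator trip feeds directly into the bypass relay blockage.

the feed actuator trip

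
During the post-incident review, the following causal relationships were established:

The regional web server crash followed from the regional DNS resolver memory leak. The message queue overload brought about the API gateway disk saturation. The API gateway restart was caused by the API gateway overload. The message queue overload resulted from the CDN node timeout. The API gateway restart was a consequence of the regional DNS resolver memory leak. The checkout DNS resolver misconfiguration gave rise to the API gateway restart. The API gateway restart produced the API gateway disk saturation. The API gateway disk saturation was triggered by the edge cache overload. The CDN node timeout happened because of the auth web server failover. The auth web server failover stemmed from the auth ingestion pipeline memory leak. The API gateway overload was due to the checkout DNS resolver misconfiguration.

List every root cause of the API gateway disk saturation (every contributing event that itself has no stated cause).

the auth ingestion pipeline memory leak, the checkout DNS resolver misconfiguration, the edge cache overload, the regional DNS resolver memory leak

Tracing upstream from the API gateway disk saturation: the API gateway disk saturation ← the API gateway restart ← the regional DNS resolver memory leak.
A separate upstream branch: the API gateway disk saturation ← the message queue overload ← the CDN node timeout ← the auth web server failover ← the auth ingestion pipeline memory leak.
A separate upstream branch: the API gateway disk saturation ← the edge cache overload.
A separate upstream branch: the API gateway disk saturation ← the API gateway restart ← the checkout DNS resolver misconfiguration.
Each of those chain origins has no stated cause.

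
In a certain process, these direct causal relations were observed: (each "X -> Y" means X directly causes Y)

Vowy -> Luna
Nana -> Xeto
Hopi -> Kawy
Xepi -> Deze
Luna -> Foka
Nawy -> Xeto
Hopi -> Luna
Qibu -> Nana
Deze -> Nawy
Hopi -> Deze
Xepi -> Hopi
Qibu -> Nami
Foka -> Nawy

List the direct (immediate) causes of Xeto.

Nana, Nawy

Upstream contributors include Qibu, Xepi, Hopi, Deze, Vowy, Luna, Foka, but only Nana, Nawy feed directly into Xeto.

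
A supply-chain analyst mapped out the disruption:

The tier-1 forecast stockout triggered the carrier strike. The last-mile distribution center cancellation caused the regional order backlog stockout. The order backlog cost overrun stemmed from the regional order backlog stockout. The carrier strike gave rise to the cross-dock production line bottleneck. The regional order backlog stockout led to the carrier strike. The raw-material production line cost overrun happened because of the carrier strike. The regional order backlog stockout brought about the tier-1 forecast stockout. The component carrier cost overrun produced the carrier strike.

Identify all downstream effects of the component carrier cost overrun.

Direct effects: the carrier strike.
2 steps out: the raw-material production line cost overrun, the cross-dock production line bottleneck.
Not reachable from it: the last-mile distribution center cancellation, the regional order backlog stockout, the tier-1 forecast stockout, the order backlog cost overrun.

the carrier strike, the cross-dock production line bottleneck, the raw-material production line cost overrun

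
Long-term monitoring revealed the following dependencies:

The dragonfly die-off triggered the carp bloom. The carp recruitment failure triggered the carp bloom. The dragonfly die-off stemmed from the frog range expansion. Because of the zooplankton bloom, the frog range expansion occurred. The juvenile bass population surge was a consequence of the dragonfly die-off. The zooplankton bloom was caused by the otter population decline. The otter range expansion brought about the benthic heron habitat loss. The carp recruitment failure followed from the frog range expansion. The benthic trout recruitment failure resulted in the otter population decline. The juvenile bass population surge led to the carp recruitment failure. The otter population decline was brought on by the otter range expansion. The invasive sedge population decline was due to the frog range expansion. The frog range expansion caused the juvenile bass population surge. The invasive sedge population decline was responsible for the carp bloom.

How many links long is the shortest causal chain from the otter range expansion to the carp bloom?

5

Shortest chain: the otter range expansion → the otter population decline → the zooplankton bloom → the frog range expansion → the invasive sedge population decline → the carp bloom.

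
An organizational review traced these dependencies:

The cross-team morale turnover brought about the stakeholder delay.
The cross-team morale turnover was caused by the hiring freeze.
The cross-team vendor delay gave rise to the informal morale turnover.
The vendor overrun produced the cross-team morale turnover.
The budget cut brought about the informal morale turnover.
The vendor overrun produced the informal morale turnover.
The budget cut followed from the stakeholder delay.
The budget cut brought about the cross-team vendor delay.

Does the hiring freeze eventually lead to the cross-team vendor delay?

There is a causal chain: the hiring freeze → the cross-team morale turnover → the stakeholder delay → the budget cut → the cross-team vendor delay.

Yes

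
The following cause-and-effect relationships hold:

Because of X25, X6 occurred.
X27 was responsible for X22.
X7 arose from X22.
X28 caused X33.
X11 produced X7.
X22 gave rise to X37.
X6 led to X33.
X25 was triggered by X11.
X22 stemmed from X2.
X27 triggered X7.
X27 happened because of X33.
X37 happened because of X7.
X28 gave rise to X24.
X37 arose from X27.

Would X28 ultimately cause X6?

X28 leads to X24, X33, X27, X22, X7, X37; X6 is not among them.

No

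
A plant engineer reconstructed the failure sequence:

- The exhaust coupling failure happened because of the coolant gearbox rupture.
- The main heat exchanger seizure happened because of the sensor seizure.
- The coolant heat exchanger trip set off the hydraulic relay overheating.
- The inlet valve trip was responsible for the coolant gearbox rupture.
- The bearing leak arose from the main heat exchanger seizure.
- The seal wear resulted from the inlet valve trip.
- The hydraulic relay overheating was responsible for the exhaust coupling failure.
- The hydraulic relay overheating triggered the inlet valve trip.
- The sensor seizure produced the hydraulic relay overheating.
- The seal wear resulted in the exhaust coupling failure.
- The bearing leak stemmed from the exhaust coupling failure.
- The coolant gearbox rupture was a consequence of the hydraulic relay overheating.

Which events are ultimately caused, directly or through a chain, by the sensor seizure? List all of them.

Direct effects: the hydraulic relay overheating, the main heat exchanger seizure.
2 steps out: the inlet valve trip, the coolant gearbox rupture, the exhaust coupling failure, the bearing leak.
3 steps out: the seal wear.
Not reachable from it: the coolant heat exchanger trip.

the bearing leak, the coolant gearbox rupture, the exhaust coupling failure, the hydraulic relay overheating, the inlet valve trip, the main heat exchanger seizure, the seal wear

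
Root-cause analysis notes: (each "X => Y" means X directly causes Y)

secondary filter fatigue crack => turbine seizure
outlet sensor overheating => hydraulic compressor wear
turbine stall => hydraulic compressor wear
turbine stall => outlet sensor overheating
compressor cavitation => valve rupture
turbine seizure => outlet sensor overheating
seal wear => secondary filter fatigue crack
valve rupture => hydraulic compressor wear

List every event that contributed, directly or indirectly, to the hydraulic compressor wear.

the compressor cavitation, the outlet sensor overheating, the seal wear, the secondary filter fatigue crack, the turbine seizure, the turbine stall, the valve rupture

Immediate causes of the hydraulic compressor wear: the turbine stall, the outlet sensor overheating, the valve rupture.
Further upstream: the seal wear, the compressor cavitation, the secondary filter fatigue crack, the turbine seizure.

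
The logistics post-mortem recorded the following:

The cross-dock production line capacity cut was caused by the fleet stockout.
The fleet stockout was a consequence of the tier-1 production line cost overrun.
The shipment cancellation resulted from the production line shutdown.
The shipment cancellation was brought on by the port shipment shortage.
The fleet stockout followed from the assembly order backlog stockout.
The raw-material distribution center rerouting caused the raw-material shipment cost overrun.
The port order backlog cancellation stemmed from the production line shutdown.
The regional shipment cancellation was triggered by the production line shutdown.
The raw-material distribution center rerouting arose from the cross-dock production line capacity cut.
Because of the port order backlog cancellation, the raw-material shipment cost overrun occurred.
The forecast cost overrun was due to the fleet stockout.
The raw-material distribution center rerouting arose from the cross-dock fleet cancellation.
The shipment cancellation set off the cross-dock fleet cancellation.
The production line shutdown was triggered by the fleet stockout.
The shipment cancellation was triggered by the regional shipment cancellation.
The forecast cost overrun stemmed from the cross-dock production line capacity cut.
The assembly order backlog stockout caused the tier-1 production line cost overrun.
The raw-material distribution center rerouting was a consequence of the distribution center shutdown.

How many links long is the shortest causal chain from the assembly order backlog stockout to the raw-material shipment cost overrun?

4

Shortest chain: the assembly order backlog stockout → the fleet stockout → the cross-dock production line capacity cut → the raw-material distribution center rerouting → the raw-material shipment cost overrun.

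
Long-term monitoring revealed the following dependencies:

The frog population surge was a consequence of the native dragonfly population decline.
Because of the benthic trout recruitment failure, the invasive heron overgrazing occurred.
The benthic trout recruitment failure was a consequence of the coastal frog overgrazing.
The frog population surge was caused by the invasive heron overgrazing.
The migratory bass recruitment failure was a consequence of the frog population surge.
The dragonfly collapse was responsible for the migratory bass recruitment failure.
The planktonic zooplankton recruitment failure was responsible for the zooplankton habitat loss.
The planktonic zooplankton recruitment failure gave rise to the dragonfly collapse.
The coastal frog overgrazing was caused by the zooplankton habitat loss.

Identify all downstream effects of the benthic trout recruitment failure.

Direct effects: the invasive heron overgrazing.
2 steps out: the frog population surge.
3 steps out: the migratory bass recruitment failure.
Not reachable from it: the planktonic zooplankton recruitment failure, the zooplankton habitat loss, the coastal frog overgrazing, the dragonfly collapse, the native dragonfly population decline.

the frog population surge, the invasive heron overgrazing, the migratory bass recruitment failure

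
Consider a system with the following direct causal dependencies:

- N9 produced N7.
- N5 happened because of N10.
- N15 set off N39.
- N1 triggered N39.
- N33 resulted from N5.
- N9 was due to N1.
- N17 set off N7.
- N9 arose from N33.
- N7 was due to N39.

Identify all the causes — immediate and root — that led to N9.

N1, N10, N33, N5

Immediate causes of N9: N33, N1.
Further upstream: N10, N5.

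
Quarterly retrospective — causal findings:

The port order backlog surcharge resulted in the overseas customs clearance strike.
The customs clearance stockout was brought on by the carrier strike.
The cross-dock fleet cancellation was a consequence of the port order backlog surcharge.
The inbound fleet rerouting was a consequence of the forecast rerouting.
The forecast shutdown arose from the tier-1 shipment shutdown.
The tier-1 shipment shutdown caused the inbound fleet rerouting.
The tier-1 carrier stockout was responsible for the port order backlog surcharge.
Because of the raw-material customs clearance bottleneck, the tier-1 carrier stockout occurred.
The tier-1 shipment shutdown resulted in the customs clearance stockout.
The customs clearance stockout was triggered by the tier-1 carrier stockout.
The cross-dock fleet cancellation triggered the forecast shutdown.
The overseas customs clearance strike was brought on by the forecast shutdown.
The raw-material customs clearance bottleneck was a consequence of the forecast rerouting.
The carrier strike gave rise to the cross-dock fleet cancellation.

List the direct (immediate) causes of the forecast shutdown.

the cross-dock fleet cancellation, the tier-1 shipment shutdown

Upstream contributors include the forecast rerouting, the raw-material customs clearance bottleneck, the tier-1 carrier stockout, the port order backlog surcharge, the carrier strike, but only the cross-dock fleet cancellation, the tier-1 shipment shutdown feed directly into the forecast shutdown.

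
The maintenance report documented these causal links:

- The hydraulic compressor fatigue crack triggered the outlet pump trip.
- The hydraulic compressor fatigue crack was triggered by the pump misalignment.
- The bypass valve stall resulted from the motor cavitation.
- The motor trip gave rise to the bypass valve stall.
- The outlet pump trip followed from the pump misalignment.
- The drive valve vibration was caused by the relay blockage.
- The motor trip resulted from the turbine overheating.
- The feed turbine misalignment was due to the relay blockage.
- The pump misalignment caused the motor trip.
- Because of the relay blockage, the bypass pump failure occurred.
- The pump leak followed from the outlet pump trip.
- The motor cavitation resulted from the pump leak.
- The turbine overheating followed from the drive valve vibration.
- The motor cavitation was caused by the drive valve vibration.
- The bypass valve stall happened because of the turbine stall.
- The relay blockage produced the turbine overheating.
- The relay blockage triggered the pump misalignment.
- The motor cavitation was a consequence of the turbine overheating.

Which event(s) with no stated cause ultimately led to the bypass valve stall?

Tracing upstream from the bypass valve stall: the bypass valve stall ← the motor cavitation ← the drive valve vibration ← the relay blockage.
A separate upstream branch: the bypass valve stall ← the turbine stall.
Each of those chain origins has no stated cause.

the relay blockage, the turbine stall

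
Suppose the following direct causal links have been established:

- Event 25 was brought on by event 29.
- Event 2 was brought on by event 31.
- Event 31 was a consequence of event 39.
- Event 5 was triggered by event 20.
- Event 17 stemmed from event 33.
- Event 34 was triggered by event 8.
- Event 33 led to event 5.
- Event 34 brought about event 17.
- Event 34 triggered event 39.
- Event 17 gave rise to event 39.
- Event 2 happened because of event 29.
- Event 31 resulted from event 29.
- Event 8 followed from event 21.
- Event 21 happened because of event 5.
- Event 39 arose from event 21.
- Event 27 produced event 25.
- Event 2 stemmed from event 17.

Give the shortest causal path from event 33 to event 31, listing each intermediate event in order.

event 33 → event 17
event 17 → event 39
event 39 → event 31
Length: 3 steps.

event 33 → event 17 → event 39 → event 31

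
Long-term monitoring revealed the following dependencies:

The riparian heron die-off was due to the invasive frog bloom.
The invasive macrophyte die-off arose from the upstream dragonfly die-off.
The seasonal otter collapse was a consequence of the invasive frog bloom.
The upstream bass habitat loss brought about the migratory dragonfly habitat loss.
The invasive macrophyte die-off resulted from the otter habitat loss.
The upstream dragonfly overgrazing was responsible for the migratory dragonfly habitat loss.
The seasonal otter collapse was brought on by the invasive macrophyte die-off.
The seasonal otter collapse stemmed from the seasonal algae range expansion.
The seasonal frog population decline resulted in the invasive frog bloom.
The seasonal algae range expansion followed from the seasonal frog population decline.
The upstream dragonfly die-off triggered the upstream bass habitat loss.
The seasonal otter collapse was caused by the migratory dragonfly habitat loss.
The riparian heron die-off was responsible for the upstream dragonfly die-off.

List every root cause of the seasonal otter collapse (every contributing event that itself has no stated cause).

the otter habitat loss, the seasonal frog population decline, the upstream dragonfly overgrazing

Tracing upstream from the seasonal otter collapse: the seasonal otter collapse ← the invasive frog bloom ← the seasonal frog population decline.
A separate upstream branch: the seasonal otter collapse ← the invasive macrophyte die-off ← the otter habitat loss.
A separate upstream branch: the seasonal otter collapse ← the migratory dragonfly habitat loss ← the upstream dragonfly overgrazing.
Each of those chain origins has no stated cause.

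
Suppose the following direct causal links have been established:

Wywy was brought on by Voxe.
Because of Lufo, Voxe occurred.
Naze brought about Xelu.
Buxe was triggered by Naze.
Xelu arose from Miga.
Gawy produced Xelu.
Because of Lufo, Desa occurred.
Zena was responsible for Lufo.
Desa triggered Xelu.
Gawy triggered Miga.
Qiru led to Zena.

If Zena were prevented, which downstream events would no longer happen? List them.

Desa, Lufo, Voxe, Wywy

Downstream of Zena: Lufo, Voxe, Desa, Wywy, Xelu.
Of those, still caused via another path: Xelu.
The remainder have no surviving cause.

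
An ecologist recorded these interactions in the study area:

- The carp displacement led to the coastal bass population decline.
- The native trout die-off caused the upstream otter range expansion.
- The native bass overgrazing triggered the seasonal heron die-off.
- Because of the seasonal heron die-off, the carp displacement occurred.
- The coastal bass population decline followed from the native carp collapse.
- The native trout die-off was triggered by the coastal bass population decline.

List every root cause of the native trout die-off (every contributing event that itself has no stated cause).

the native bass overgrazing, the native carp collapse

Tracing upstream from the native trout die-off: the native trout die-off ← the coastal bass population decline ← the carp displacement ← the seasonal heron die-off ← the native bass overgrazing.
A separate upstream branch: the native trout die-off ← the coastal bass population decline ← the native carp collapse.
Each of those chain origins has no stated cause.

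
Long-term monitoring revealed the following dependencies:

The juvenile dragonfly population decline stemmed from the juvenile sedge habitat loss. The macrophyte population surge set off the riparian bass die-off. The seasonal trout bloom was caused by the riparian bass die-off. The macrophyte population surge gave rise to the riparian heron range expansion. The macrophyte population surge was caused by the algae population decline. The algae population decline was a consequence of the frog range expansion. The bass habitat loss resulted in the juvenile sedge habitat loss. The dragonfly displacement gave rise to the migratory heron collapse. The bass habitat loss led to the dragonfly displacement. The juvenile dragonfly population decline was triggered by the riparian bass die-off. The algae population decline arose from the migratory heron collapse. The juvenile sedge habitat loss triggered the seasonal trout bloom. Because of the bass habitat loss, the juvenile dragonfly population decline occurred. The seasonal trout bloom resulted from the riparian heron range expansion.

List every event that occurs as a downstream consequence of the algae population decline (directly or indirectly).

Direct effects: the macrophyte population surge.
2 steps out: the riparian bass die-off, the riparian heron range expansion.
3 steps out: the seasonal trout bloom, the juvenile dragonfly population decline.
Not reachable from it: the bass habitat loss, the dragonfly displacement, the migratory heron collapse, the juvenile sedge habitat loss, the frog range expansion.

the juvenile dragonfly population decline, the macrophyte population surge, the riparian bass die-off, the riparian heron range expansion, the seasonal trout bloom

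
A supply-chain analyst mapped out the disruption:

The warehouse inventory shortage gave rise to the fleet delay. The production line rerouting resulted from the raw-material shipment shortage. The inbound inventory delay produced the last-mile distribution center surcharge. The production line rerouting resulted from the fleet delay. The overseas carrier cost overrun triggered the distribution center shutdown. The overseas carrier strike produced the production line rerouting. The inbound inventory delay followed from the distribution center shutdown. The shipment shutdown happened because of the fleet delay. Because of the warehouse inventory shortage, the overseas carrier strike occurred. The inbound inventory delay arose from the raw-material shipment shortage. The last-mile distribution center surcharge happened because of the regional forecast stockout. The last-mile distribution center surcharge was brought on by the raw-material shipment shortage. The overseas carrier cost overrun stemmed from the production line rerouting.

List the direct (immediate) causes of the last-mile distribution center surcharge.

Upstream contributors include the warehouse inventory shortage, the overseas carrier strike, the fleet delay, the production line rerouting, the overseas carrier cost overrun, the distribution center shutdown, but only the inbound inventory delay, the raw-material shipment shortage, the regional forecast stockout feed directly into the last-mile distribution center surcharge.

the inbound inventory delay, the raw-material shipment shortage, the regional forecast stockout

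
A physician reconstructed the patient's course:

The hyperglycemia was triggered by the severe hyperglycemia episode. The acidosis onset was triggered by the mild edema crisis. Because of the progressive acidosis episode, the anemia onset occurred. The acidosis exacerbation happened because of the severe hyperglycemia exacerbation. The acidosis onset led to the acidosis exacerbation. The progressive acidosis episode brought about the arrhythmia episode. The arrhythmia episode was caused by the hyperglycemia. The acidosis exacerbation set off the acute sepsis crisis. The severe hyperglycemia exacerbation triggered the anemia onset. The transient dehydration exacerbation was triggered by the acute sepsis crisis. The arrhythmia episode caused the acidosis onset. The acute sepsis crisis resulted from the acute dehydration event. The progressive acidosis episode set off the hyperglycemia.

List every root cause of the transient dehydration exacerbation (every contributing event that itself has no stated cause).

Tracing upstream from the transient dehydration exacerbation: the transient dehydration exacerbation ← the acute sepsis crisis ← the acidosis exacerbation ← the acidosis onset ← the arrhythmia episode ← the progressive acidosis episode.
A separate upstream branch: the transient dehydration exacerbation ← the acute sepsis crisis ← the acidosis exacerbation ← the severe hyperglycemia exacerbation.
A separate upstream branch: the transient dehydration exacerbation ← the acute sepsis crisis ← the acute dehydration event.
A separate upstream branch: the transient dehydration exacerbation ← the acute sepsis crisis ← the acidosis exacerbation ← the acidosis onset ← the arrhythmia episode ← the hyperglycemia ← the severe hyperglycemia episode.
A separate upstream branch: the transient dehydration exacerbation ← the acute sepsis crisis ← the acidosis exacerbation ← the acidosis onset ← the mild edema crisis.
Each of those chain origins has no stated cause.

the acute dehydration event, the mild edema crisis, the progressive acidosis episode, the severe hyperglycemia episode, the severe hyperglycemia exacerbation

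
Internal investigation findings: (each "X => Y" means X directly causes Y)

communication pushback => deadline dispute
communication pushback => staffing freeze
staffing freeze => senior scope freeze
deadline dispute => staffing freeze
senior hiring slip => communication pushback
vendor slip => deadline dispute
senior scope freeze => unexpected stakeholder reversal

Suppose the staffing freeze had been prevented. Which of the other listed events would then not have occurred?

Downstream of the staffing freeze: the senior scope freeze, the unexpected stakeholder reversal.

the senior scope freeze, the unexpected stakeholder reversal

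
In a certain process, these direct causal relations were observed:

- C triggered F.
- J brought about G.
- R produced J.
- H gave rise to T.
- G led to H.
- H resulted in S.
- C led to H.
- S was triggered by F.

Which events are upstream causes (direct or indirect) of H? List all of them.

Immediate causes of H: C, G.
Further upstream: R, J.

C, G, J, R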